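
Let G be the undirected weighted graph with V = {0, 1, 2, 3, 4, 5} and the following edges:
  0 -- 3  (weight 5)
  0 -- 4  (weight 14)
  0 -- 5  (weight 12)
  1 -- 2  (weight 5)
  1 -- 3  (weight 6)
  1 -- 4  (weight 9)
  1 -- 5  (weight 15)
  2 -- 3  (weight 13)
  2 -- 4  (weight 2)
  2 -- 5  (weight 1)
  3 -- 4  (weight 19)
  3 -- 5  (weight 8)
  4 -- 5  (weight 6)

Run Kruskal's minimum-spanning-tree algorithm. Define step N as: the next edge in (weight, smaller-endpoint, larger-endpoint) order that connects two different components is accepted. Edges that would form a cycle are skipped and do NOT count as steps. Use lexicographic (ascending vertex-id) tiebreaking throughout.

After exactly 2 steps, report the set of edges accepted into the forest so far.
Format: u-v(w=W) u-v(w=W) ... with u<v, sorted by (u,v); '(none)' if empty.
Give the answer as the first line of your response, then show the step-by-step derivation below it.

2-4(w=2) 2-5(w=1)

step 1: add edge 2-5 (w=1); MST = {2-5(w=1)}
step 2: add edge 2-4 (w=2); MST = {2-4(w=2) 2-5(w=1)}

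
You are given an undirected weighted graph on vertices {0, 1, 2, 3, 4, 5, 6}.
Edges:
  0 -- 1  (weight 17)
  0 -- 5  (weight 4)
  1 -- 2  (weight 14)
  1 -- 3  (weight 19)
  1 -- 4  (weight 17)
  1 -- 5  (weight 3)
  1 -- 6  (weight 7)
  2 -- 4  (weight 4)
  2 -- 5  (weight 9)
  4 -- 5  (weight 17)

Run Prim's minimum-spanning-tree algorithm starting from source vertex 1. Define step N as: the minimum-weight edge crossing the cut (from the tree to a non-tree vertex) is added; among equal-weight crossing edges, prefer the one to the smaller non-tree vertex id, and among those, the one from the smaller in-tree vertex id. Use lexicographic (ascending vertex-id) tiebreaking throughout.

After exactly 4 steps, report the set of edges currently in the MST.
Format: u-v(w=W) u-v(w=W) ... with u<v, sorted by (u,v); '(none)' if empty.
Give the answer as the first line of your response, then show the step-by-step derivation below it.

0-5(w=4) 1-5(w=3) 1-6(w=7) 2-5(w=9)

step 1: add edge 1-5 (w=3); MST = {1-5(w=3)}
step 2: add edge 0-5 (w=4); MST = {0-5(w=4) 1-5(w=3)}
step 3: add edge 1-6 (w=7); MST = {0-5(w=4) 1-5(w=3) 1-6(w=7)}
step 4: add edge 2-5 (w=9); MST = {0-5(w=4) 1-5(w=3) 1-6(w=7) 2-5(w=9)}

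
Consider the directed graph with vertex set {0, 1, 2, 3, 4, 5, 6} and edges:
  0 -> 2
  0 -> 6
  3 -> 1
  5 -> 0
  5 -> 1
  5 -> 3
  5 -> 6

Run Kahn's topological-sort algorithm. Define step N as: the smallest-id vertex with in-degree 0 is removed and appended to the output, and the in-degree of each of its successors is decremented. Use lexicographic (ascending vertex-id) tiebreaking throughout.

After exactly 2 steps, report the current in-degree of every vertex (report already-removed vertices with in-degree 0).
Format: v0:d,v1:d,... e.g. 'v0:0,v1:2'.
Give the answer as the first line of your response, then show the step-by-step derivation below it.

v0:0,v1:1,v2:1,v3:0,v4:0,v5:0,v6:1

step 1: output 4; order=[4]; indeg=(1,2,1,1,0,0,2)
step 2: output 5; order=[4,5]; indeg=(0,1,1,0,0,0,1)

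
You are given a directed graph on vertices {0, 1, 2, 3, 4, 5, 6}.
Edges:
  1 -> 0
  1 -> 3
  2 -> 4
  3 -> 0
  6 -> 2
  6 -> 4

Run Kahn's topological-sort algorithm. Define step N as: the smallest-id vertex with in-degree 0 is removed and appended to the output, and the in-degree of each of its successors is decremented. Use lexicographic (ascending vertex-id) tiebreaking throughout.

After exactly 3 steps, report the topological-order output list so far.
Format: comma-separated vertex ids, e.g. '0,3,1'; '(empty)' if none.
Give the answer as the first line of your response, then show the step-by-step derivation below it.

1,3,0

step 1: output 1; order=[1]; indeg=(1,0,1,0,2,0,0)
step 2: output 3; order=[1,3]; indeg=(0,0,1,0,2,0,0)
step 3: output 0; order=[1,3,0]; indeg=(0,0,1,0,2,0,0)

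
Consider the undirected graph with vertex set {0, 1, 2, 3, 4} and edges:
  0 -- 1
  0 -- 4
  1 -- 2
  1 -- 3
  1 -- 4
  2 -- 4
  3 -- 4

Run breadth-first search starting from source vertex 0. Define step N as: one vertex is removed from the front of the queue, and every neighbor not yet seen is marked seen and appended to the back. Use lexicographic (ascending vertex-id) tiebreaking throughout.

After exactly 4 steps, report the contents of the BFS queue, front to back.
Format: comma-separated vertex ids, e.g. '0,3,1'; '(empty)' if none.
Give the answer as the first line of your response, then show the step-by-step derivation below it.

3

step 1: dequeue 0; queue=[1,4]; order=0
step 2: dequeue 1; queue=[4,2,3]; order=0,1
step 3: dequeue 4; queue=[2,3]; order=0,1,4
step 4: dequeue 2; queue=[3]; order=0,1,4,2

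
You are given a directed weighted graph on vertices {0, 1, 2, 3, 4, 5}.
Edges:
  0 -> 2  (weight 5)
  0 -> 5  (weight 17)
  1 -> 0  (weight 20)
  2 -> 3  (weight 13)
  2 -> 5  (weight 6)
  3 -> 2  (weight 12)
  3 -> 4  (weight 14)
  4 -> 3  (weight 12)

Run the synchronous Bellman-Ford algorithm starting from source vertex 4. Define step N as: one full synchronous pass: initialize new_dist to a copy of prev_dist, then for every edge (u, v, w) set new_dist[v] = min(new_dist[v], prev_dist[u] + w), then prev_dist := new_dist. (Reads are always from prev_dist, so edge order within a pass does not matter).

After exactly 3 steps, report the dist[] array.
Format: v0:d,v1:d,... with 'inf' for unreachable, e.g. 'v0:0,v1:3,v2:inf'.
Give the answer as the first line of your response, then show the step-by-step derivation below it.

v0:inf,v1:inf,v2:24,v3:12,v4:0,v5:30

step 1: dist = v0:inf,v1:inf,v2:inf,v3:12,v4:0,v5:inf
step 2: dist = v0:inf,v1:inf,v2:24,v3:12,v4:0,v5:inf
step 3: dist = v0:inf,v1:inf,v2:24,v3:12,v4:0,v5:30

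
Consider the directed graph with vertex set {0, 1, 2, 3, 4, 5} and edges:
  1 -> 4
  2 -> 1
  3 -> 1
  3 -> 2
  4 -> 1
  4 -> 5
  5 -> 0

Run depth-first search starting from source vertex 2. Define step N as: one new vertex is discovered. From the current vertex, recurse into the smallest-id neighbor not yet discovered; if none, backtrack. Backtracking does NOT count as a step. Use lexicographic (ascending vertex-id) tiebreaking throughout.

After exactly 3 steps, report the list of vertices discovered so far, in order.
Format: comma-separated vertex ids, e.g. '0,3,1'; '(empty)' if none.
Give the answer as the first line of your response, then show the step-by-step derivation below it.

2,1,4

step 1: discover 2; path=2; order=2
step 2: discover 1; path=2>1; order=2,1
step 3: discover 4; path=2>1>4; order=2,1,4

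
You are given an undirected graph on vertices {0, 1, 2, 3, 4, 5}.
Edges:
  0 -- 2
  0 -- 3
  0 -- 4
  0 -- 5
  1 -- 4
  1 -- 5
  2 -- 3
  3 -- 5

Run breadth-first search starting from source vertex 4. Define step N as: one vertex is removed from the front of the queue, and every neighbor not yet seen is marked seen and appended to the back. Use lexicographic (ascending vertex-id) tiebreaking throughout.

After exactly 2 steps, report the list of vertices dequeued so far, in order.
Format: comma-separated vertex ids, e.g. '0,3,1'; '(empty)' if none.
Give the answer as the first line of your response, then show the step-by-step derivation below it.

4,0

step 1: dequeue 4; queue=[0,1]; order=4
step 2: dequeue 0; queue=[1,2,3,5]; order=4,0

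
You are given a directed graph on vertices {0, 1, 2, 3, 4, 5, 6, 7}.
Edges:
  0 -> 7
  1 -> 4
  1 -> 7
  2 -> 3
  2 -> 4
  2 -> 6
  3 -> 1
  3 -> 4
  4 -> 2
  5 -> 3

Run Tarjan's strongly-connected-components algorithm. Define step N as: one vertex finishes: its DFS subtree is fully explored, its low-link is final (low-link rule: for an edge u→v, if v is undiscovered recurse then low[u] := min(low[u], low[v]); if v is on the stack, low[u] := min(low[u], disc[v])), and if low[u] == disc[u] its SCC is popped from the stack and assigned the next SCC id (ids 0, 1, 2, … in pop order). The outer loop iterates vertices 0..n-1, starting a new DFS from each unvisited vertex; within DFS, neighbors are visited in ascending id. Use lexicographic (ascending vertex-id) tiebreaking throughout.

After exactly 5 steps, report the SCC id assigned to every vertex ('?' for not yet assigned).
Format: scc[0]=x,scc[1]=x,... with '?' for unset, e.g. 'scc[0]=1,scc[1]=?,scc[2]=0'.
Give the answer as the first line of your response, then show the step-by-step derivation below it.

scc[0]=1,scc[1]=?,scc[2]=?,scc[3]=?,scc[4]=?,scc[5]=?,scc[6]=2,scc[7]=0

step 1: low=(low[0]=0,low[1]=?,low[2]=?,low[3]=?,low[4]=?,low[5]=?,low[6]=?,low[7]=1); scc=(scc[0]=?,scc[1]=?,scc[2]=?,scc[3]=?,scc[4]=?,scc[5]=?,scc[6]=?,scc[7]=0)
step 2: low=(low[0]=0,low[1]=?,low[2]=?,low[3]=?,low[4]=?,low[5]=?,low[6]=?,low[7]=1); scc=(scc[0]=1,scc[1]=?,scc[2]=?,scc[3]=?,scc[4]=?,scc[5]=?,scc[6]=?,scc[7]=0)
step 3: low=(low[0]=0,low[1]=2,low[2]=4,low[3]=2,low[4]=3,low[5]=?,low[6]=?,low[7]=1); scc=(scc[0]=1,scc[1]=?,scc[2]=?,scc[3]=?,scc[4]=?,scc[5]=?,scc[6]=?,scc[7]=0)
step 4: low=(low[0]=0,low[1]=2,low[2]=2,low[3]=2,low[4]=3,low[5]=?,low[6]=6,low[7]=1); scc=(scc[0]=1,scc[1]=?,scc[2]=?,scc[3]=?,scc[4]=?,scc[5]=?,scc[6]=2,scc[7]=0)
step 5: low=(low[0]=0,low[1]=2,low[2]=2,low[3]=2,low[4]=3,low[5]=?,low[6]=6,low[7]=1); scc=(scc[0]=1,scc[1]=?,scc[2]=?,scc[3]=?,scc[4]=?,scc[5]=?,scc[6]=2,scc[7]=0)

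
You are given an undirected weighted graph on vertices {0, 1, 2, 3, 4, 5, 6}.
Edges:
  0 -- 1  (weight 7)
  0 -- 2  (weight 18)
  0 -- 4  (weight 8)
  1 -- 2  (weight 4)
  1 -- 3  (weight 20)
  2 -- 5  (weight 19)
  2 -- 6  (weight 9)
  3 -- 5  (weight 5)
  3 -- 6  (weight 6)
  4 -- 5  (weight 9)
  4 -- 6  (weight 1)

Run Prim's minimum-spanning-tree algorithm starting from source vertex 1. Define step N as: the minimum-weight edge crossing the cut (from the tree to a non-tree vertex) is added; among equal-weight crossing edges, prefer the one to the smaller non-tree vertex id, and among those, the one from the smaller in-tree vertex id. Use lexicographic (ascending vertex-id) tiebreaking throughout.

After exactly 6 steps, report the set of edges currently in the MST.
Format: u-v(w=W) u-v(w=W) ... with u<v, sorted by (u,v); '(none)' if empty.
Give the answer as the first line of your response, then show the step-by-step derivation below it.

0-1(w=7) 0-4(w=8) 1-2(w=4) 3-5(w=5) 3-6(w=6) 4-6(w=1)

step 1: add edge 1-2 (w=4); MST = {1-2(w=4)}
step 2: add edge 0-1 (w=7); MST = {0-1(w=7) 1-2(w=4)}
step 3: add edge 0-4 (w=8); MST = {0-1(w=7) 0-4(w=8) 1-2(w=4)}
step 4: add edge 4-6 (w=1); MST = {0-1(w=7) 0-4(w=8) 1-2(w=4) 4-6(w=1)}
step 5: add edge 3-6 (w=6); MST = {0-1(w=7) 0-4(w=8) 1-2(w=4) 3-6(w=6) 4-6(w=1)}
step 6: add edge 3-5 (w=5); MST = {0-1(w=7) 0-4(w=8) 1-2(w=4) 3-5(w=5) 3-6(w=6) 4-6(w=1)}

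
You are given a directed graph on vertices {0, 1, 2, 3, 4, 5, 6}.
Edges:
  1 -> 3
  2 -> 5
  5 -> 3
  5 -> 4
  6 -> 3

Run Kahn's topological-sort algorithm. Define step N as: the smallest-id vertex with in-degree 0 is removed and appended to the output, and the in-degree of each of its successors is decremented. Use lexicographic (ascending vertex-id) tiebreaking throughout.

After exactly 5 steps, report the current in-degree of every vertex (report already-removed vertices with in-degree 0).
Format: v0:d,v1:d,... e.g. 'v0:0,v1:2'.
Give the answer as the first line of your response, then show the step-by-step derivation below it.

v0:0,v1:0,v2:0,v3:1,v4:0,v5:0,v6:0

step 1: output 0; order=[0]; indeg=(0,0,0,3,1,1,0)
step 2: output 1; order=[0,1]; indeg=(0,0,0,2,1,1,0)
step 3: output 2; order=[0,1,2]; indeg=(0,0,0,2,1,0,0)
step 4: output 5; order=[0,1,2,5]; indeg=(0,0,0,1,0,0,0)
step 5: output 4; order=[0,1,2,5,4]; indeg=(0,0,0,1,0,0,0)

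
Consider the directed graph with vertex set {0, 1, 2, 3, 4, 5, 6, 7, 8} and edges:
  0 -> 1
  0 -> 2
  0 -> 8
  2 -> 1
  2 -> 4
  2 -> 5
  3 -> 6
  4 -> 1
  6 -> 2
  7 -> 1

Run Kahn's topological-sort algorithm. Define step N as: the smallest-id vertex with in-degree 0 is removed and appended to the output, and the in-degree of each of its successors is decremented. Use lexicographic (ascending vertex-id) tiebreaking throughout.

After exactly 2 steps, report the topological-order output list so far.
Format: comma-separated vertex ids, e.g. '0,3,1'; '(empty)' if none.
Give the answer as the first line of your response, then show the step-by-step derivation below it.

0,3

step 1: output 0; order=[0]; indeg=(0,3,1,0,1,1,1,0,0)
step 2: output 3; order=[0,3]; indeg=(0,3,1,0,1,1,0,0,0)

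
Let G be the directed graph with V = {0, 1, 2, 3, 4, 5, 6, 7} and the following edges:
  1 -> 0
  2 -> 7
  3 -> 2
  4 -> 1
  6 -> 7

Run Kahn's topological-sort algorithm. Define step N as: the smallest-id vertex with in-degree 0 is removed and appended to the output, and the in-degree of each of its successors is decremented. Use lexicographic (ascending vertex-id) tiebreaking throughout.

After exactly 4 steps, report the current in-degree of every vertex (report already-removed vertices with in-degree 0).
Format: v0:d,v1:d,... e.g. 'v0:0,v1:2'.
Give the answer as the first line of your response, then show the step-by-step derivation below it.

v0:0,v1:0,v2:0,v3:0,v4:0,v5:0,v6:0,v7:1

step 1: output 3; order=[3]; indeg=(1,1,0,0,0,0,0,2)
step 2: output 2; order=[3,2]; indeg=(1,1,0,0,0,0,0,1)
step 3: output 4; order=[3,2,4]; indeg=(1,0,0,0,0,0,0,1)
step 4: output 1; order=[3,2,4,1]; indeg=(0,0,0,0,0,0,0,1)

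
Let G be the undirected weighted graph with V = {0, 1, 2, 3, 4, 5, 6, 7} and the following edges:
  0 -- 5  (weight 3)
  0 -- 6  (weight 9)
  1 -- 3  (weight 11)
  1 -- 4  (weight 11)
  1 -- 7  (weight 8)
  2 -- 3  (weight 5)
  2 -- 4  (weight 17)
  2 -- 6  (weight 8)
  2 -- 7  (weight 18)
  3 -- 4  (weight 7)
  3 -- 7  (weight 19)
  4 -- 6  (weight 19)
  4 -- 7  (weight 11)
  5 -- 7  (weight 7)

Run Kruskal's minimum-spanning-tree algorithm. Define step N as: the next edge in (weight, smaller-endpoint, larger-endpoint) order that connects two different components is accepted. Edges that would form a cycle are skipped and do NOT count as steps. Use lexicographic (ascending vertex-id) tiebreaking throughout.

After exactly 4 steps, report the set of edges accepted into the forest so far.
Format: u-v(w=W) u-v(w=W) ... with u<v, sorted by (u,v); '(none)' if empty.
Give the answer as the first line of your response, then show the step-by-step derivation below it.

0-5(w=3) 2-3(w=5) 3-4(w=7) 5-7(w=7)

step 1: add edge 0-5 (w=3); MST = {0-5(w=3)}
step 2: add edge 2-3 (w=5); MST = {0-5(w=3) 2-3(w=5)}
step 3: add edge 3-4 (w=7); MST = {0-5(w=3) 2-3(w=5) 3-4(w=7)}
step 4: add edge 5-7 (w=7); MST = {0-5(w=3) 2-3(w=5) 3-4(w=7) 5-7(w=7)}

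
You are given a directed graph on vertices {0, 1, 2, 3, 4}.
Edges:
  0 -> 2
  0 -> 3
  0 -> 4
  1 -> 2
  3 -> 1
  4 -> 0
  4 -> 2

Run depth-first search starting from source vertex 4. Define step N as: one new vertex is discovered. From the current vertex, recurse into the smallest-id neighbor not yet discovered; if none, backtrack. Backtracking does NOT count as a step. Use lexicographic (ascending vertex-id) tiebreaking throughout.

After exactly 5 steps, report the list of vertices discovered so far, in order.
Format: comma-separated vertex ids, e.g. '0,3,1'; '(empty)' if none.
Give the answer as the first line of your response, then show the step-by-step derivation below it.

4,0,2,3,1

step 1: discover 4; path=4; order=4
step 2: discover 0; path=4>0; order=4,0
step 3: discover 2; path=4>0>2; order=4,0,2
step 4: discover 3; path=4>0>3; order=4,0,2,3
step 5: discover 1; path=4>0>3>1; order=4,0,2,3,1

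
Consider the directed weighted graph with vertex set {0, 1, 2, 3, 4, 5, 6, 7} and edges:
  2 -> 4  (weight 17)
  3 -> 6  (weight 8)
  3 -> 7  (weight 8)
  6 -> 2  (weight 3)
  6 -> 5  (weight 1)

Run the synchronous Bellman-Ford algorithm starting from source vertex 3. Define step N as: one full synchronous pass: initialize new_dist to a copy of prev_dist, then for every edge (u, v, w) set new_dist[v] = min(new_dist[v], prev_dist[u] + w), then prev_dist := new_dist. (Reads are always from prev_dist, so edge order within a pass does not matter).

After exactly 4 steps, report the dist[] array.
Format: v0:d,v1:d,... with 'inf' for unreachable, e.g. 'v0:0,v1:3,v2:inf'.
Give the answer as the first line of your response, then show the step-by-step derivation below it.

v0:inf,v1:inf,v2:11,v3:0,v4:28,v5:9,v6:8,v7:8

step 1: dist = v0:inf,v1:inf,v2:inf,v3:0,v4:inf,v5:inf,v6:8,v7:8
step 2: dist = v0:inf,v1:inf,v2:11,v3:0,v4:inf,v5:9,v6:8,v7:8
step 3: dist = v0:inf,v1:inf,v2:11,v3:0,v4:28,v5:9,v6:8,v7:8
step 4: dist = v0:inf,v1:inf,v2:11,v3:0,v4:28,v5:9,v6:8,v7:8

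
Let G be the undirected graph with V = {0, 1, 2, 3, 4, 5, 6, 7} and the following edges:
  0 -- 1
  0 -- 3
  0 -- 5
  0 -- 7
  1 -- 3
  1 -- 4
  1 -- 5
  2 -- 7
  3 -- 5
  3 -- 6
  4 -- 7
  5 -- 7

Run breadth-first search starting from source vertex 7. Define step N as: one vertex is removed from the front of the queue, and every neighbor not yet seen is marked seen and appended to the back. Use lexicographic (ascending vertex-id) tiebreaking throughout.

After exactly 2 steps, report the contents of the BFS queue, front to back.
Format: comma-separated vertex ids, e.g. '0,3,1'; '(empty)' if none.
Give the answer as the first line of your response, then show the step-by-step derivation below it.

2,4,5,1,3

step 1: dequeue 7; queue=[0,2,4,5]; order=7
step 2: dequeue 0; queue=[2,4,5,1,3]; order=7,0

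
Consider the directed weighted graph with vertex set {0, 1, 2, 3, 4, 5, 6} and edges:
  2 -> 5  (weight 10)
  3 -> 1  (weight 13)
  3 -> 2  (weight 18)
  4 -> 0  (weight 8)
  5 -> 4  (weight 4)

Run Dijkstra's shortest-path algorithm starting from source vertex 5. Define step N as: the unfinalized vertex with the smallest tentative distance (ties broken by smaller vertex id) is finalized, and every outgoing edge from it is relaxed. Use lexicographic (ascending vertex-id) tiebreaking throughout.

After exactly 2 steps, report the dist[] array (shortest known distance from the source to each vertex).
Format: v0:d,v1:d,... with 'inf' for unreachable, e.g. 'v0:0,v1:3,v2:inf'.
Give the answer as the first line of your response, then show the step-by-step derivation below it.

v0:12,v1:inf,v2:inf,v3:inf,v4:4,v5:0,v6:inf

step 1: dist = v0:inf,v1:inf,v2:inf,v3:inf,v4:4,v5:0,v6:inf
step 2: dist = v0:12,v1:inf,v2:inf,v3:inf,v4:4,v5:0,v6:inf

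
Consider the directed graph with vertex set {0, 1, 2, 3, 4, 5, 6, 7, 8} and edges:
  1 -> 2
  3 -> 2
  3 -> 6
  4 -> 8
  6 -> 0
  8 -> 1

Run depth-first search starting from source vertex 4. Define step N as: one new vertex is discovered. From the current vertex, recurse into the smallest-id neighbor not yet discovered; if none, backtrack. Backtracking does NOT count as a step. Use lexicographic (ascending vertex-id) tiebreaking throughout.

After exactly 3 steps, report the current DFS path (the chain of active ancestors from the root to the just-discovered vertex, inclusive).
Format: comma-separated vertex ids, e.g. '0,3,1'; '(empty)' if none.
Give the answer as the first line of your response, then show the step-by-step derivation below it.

4,8,1

step 1: discover 4; path=4; order=4
step 2: discover 8; path=4>8; order=4,8
step 3: discover 1; path=4>8>1; order=4,8,1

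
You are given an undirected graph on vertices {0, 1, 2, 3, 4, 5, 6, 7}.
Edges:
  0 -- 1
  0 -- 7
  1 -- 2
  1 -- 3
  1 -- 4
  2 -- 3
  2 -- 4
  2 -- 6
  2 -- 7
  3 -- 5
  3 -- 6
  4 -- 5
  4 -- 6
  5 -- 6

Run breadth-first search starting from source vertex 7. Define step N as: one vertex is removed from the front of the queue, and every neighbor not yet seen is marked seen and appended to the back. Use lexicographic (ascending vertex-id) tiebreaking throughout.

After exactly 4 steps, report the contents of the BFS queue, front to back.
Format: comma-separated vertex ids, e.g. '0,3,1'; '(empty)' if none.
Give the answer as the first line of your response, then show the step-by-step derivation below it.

3,4,6

step 1: dequeue 7; queue=[0,2]; order=7
step 2: dequeue 0; queue=[2,1]; order=7,0
step 3: dequeue 2; queue=[1,3,4,6]; order=7,0,2
step 4: dequeue 1; queue=[3,4,6]; order=7,0,2,1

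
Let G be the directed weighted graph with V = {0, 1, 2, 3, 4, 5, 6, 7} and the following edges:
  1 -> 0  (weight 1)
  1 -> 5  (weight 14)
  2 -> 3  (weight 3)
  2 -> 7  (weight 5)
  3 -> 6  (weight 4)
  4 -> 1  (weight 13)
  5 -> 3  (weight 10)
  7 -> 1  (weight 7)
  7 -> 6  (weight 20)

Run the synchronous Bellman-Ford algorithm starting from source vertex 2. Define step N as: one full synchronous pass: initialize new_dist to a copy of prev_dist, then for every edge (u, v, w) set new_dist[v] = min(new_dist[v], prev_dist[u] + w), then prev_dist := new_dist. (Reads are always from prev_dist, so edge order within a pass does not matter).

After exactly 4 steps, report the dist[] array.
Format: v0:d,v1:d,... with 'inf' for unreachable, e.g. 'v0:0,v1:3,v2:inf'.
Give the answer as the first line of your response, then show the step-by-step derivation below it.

v0:13,v1:12,v2:0,v3:3,v4:inf,v5:26,v6:7,v7:5

step 1: dist = v0:inf,v1:inf,v2:0,v3:3,v4:inf,v5:inf,v6:inf,v7:5
step 2: dist = v0:inf,v1:12,v2:0,v3:3,v4:inf,v5:inf,v6:7,v7:5
step 3: dist = v0:13,v1:12,v2:0,v3:3,v4:inf,v5:26,v6:7,v7:5
step 4: dist = v0:13,v1:12,v2:0,v3:3,v4:inf,v5:26,v6:7,v7:5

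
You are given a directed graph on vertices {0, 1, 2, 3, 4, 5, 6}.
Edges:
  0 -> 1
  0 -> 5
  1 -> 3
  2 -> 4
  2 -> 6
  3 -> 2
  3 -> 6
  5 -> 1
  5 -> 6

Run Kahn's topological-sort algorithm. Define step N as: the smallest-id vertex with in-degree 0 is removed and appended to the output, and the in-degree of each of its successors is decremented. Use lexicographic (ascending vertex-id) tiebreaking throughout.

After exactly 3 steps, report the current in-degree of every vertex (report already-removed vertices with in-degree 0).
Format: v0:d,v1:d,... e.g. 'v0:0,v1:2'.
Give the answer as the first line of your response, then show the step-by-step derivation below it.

v0:0,v1:0,v2:1,v3:0,v4:1,v5:0,v6:2

step 1: output 0; order=[0]; indeg=(0,1,1,1,1,0,3)
step 2: output 5; order=[0,5]; indeg=(0,0,1,1,1,0,2)
step 3: output 1; order=[0,5,1]; indeg=(0,0,1,0,1,0,2)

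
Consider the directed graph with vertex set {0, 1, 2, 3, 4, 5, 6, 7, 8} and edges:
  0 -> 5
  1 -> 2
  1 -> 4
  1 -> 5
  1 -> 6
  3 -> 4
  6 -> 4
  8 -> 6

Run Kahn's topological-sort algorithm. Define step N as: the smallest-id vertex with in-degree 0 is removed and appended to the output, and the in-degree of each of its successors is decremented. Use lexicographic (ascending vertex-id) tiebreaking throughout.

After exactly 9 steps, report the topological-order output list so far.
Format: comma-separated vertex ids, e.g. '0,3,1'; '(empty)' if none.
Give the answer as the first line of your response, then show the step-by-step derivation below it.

0,1,2,3,5,7,8,6,4

step 1: output 0; order=[0]; indeg=(0,0,1,0,3,1,2,0,0)
step 2: output 1; order=[0,1]; indeg=(0,0,0,0,2,0,1,0,0)
step 3: output 2; order=[0,1,2]; indeg=(0,0,0,0,2,0,1,0,0)
step 4: output 3; order=[0,1,2,3]; indeg=(0,0,0,0,1,0,1,0,0)
step 5: output 5; order=[0,1,2,3,5]; indeg=(0,0,0,0,1,0,1,0,0)
step 6: output 7; order=[0,1,2,3,5,7]; indeg=(0,0,0,0,1,0,1,0,0)
step 7: output 8; order=[0,1,2,3,5,7,8]; indeg=(0,0,0,0,1,0,0,0,0)
step 8: output 6; order=[0,1,2,3,5,7,8,6]; indeg=(0,0,0,0,0,0,0,0,0)
step 9: output 4; order=[0,1,2,3,5,7,8,6,4]; indeg=(0,0,0,0,0,0,0,0,0)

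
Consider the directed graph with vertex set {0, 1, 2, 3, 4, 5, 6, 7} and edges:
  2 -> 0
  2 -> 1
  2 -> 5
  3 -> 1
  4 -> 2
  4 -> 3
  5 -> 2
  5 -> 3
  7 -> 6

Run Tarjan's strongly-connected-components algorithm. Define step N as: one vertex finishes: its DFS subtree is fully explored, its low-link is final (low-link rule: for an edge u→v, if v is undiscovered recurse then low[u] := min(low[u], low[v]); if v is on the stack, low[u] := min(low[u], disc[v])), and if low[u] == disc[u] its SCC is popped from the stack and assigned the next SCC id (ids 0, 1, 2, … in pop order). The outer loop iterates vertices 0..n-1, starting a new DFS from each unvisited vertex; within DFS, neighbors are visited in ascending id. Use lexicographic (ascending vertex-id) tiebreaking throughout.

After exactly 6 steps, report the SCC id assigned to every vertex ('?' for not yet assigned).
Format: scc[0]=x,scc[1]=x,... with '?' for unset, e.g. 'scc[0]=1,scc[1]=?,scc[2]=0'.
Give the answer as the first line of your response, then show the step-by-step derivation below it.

scc[0]=0,scc[1]=1,scc[2]=3,scc[3]=2,scc[4]=4,scc[5]=3,scc[6]=?,scc[7]=?

step 1: low=(low[0]=0,low[1]=?,low[2]=?,low[3]=?,low[4]=?,low[5]=?,low[6]=?,low[7]=?); scc=(scc[0]=0,scc[1]=?,scc[2]=?,scc[3]=?,scc[4]=?,scc[5]=?,scc[6]=?,scc[7]=?)
step 2: low=(low[0]=0,low[1]=1,low[2]=?,low[3]=?,low[4]=?,low[5]=?,low[6]=?,low[7]=?); scc=(scc[0]=0,scc[1]=1,scc[2]=?,scc[3]=?,scc[4]=?,scc[5]=?,scc[6]=?,scc[7]=?)
step 3: low=(low[0]=0,low[1]=1,low[2]=2,low[3]=4,low[4]=?,low[5]=2,low[6]=?,low[7]=?); scc=(scc[0]=0,scc[1]=1,scc[2]=?,scc[3]=2,scc[4]=?,scc[5]=?,scc[6]=?,scc[7]=?)
step 4: low=(low[0]=0,low[1]=1,low[2]=2,low[3]=4,low[4]=?,low[5]=2,low[6]=?,low[7]=?); scc=(scc[0]=0,scc[1]=1,scc[2]=?,scc[3]=2,scc[4]=?,scc[5]=?,scc[6]=?,scc[7]=?)
step 5: low=(low[0]=0,low[1]=1,low[2]=2,low[3]=4,low[4]=?,low[5]=2,low[6]=?,low[7]=?); scc=(scc[0]=0,scc[1]=1,scc[2]=3,scc[3]=2,scc[4]=?,scc[5]=3,scc[6]=?,scc[7]=?)
step 6: low=(low[0]=0,low[1]=1,low[2]=2,low[3]=4,low[4]=5,low[5]=2,low[6]=?,low[7]=?); scc=(scc[0]=0,scc[1]=1,scc[2]=3,scc[3]=2,scc[4]=4,scc[5]=3,scc[6]=?,scc[7]=?)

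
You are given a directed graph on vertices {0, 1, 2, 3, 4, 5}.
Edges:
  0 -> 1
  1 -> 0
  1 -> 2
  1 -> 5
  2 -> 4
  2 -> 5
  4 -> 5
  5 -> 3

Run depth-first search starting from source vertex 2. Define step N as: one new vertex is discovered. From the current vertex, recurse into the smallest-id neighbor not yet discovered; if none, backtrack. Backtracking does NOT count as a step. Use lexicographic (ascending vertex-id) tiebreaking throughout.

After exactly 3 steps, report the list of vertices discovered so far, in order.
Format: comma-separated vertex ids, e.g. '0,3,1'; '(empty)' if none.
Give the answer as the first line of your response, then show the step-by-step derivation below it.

2,4,5

step 1: discover 2; path=2; order=2
step 2: discover 4; path=2>4; order=2,4
step 3: discover 5; path=2>4>5; order=2,4,5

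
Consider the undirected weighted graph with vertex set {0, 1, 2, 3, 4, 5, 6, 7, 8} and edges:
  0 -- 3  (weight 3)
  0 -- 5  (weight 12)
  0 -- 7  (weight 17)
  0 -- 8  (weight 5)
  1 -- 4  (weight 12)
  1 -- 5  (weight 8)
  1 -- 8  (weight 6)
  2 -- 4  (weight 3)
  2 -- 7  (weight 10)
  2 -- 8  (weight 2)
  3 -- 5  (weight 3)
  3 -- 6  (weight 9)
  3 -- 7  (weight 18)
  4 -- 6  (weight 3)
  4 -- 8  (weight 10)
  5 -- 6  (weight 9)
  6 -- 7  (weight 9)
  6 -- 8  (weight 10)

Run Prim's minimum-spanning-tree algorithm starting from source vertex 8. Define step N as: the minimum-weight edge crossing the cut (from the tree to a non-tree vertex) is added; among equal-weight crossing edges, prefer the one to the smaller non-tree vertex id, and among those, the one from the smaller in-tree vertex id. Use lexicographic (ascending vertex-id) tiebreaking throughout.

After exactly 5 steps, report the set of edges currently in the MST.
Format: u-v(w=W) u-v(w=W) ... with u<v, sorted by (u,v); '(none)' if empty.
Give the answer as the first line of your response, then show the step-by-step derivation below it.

0-3(w=3) 0-8(w=5) 2-4(w=3) 2-8(w=2) 4-6(w=3)

step 1: add edge 2-8 (w=2); MST = {2-8(w=2)}
step 2: add edge 2-4 (w=3); MST = {2-4(w=3) 2-8(w=2)}
step 3: add edge 4-6 (w=3); MST = {2-4(w=3) 2-8(w=2) 4-6(w=3)}
step 4: add edge 0-8 (w=5); MST = {0-8(w=5) 2-4(w=3) 2-8(w=2) 4-6(w=3)}
step 5: add edge 0-3 (w=3); MST = {0-3(w=3) 0-8(w=5) 2-4(w=3) 2-8(w=2) 4-6(w=3)}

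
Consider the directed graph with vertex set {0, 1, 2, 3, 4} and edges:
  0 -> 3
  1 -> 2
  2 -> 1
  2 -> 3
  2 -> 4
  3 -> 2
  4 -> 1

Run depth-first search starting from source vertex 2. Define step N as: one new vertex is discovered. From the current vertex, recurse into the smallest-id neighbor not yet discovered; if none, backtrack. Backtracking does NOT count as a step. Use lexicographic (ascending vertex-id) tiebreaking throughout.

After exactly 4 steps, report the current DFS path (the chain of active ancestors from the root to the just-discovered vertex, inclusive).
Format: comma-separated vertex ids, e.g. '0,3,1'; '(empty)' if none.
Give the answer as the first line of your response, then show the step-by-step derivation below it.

2,4

step 1: discover 2; path=2; order=2
step 2: discover 1; path=2>1; order=2,1
step 3: discover 3; path=2>3; order=2,1,3
step 4: discover 4; path=2>4; order=2,1,3,4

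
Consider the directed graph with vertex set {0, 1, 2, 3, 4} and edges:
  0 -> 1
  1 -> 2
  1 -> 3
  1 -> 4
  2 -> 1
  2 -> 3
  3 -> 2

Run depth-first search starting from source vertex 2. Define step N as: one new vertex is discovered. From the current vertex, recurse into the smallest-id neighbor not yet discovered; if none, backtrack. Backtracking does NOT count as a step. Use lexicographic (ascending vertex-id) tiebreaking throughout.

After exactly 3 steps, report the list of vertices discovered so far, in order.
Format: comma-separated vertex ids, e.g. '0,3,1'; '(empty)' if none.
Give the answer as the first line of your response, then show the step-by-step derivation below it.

2,1,3

step 1: discover 2; path=2; order=2
step 2: discover 1; path=2>1; order=2,1
step 3: discover 3; path=2>1>3; order=2,1,3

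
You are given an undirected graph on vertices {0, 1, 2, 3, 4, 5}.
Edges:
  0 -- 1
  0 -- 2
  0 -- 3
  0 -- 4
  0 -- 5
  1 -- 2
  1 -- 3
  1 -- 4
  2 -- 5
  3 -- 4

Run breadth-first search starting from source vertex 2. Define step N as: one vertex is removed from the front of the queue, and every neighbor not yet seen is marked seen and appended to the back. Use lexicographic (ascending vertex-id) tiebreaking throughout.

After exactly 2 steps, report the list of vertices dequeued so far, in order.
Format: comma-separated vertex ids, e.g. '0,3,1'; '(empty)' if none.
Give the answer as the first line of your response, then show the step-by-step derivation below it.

2,0

step 1: dequeue 2; queue=[0,1,5]; order=2
step 2: dequeue 0; queue=[1,5,3,4]; order=2,0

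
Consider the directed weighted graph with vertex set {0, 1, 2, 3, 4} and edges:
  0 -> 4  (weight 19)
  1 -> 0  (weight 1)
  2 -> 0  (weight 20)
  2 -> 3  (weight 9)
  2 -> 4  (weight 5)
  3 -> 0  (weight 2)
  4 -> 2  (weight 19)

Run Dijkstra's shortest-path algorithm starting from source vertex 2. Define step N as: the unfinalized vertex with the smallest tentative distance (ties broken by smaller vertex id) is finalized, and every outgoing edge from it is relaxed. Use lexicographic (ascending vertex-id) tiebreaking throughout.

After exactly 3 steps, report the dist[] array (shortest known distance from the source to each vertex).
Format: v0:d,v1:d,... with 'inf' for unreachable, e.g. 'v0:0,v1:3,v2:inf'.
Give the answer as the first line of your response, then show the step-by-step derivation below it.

v0:11,v1:inf,v2:0,v3:9,v4:5

step 1: dist = v0:20,v1:inf,v2:0,v3:9,v4:5
step 2: dist = v0:20,v1:inf,v2:0,v3:9,v4:5
step 3: dist = v0:11,v1:inf,v2:0,v3:9,v4:5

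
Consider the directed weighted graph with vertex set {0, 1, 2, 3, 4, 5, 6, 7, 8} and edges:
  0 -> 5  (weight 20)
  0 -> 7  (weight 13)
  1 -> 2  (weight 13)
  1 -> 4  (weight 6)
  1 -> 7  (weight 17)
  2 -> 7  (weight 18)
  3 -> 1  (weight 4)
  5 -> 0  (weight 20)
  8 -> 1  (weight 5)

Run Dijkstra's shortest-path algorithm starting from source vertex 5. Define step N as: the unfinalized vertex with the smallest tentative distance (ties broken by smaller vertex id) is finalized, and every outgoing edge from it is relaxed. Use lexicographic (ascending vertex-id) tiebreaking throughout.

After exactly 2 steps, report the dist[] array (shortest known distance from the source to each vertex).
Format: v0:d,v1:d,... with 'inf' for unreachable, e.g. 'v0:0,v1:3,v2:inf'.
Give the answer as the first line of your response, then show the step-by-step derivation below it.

v0:20,v1:inf,v2:inf,v3:inf,v4:inf,v5:0,v6:inf,v7:33,v8:inf

step 1: dist = v0:20,v1:inf,v2:inf,v3:inf,v4:inf,v5:0,v6:inf,v7:inf,v8:inf
step 2: dist = v0:20,v1:inf,v2:inf,v3:inf,v4:inf,v5:0,v6:inf,v7:33,v8:inf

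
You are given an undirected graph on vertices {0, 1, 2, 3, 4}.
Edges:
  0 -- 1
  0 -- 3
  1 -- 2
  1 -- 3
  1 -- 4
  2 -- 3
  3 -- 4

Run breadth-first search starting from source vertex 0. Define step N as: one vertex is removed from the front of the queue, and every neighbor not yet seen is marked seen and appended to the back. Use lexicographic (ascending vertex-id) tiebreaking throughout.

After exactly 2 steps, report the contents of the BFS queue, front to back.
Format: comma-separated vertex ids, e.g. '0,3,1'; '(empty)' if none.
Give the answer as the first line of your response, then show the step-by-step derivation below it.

3,2,4

step 1: dequeue 0; queue=[1,3]; order=0
step 2: dequeue 1; queue=[3,2,4]; order=0,1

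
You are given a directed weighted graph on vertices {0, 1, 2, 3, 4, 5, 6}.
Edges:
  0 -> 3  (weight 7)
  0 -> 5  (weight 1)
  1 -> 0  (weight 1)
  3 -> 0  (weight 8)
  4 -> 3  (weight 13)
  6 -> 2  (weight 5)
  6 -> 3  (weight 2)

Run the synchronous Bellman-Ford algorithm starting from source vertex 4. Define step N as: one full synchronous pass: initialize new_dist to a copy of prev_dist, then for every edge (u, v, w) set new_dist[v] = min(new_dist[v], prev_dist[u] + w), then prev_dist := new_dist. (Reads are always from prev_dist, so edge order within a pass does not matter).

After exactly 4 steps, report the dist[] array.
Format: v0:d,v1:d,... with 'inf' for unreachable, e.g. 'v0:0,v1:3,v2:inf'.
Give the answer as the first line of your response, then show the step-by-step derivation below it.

v0:21,v1:inf,v2:inf,v3:13,v4:0,v5:22,v6:inf

step 1: dist = v0:inf,v1:inf,v2:inf,v3:13,v4:0,v5:inf,v6:inf
step 2: dist = v0:21,v1:inf,v2:inf,v3:13,v4:0,v5:inf,v6:inf
step 3: dist = v0:21,v1:inf,v2:inf,v3:13,v4:0,v5:22,v6:inf
step 4: dist = v0:21,v1:inf,v2:inf,v3:13,v4:0,v5:22,v6:inf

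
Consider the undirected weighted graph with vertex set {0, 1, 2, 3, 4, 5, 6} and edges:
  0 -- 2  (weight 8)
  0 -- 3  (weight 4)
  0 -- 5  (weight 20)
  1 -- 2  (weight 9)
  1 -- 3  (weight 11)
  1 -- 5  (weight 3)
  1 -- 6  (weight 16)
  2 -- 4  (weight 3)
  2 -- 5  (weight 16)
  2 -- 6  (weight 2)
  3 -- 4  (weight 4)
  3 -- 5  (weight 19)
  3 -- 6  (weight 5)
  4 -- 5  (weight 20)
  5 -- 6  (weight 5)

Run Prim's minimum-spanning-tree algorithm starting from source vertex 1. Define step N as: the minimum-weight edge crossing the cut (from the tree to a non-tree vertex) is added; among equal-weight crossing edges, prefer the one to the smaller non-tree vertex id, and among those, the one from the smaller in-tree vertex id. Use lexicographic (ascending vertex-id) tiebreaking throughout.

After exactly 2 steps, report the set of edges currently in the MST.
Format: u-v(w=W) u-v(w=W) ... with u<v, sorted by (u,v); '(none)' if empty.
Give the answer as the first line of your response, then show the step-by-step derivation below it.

1-5(w=3) 5-6(w=5)

step 1: add edge 1-5 (w=3); MST = {1-5(w=3)}
step 2: add edge 5-6 (w=5); MST = {1-5(w=3) 5-6(w=5)}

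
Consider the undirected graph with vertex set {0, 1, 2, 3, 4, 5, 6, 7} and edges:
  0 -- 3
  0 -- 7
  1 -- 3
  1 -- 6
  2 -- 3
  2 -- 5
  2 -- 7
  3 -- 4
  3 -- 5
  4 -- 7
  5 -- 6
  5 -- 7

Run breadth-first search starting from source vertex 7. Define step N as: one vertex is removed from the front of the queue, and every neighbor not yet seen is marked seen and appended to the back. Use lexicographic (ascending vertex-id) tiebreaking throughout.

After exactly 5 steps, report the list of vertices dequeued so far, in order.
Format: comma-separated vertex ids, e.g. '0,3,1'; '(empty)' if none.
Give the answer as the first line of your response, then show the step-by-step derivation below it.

7,0,2,4,5

step 1: dequeue 7; queue=[0,2,4,5]; order=7
step 2: dequeue 0; queue=[2,4,5,3]; order=7,0
step 3: dequeue 2; queue=[4,5,3]; order=7,0,2
step 4: dequeue 4; queue=[5,3]; order=7,0,2,4
step 5: dequeue 5; queue=[3,6]; order=7,0,2,4,5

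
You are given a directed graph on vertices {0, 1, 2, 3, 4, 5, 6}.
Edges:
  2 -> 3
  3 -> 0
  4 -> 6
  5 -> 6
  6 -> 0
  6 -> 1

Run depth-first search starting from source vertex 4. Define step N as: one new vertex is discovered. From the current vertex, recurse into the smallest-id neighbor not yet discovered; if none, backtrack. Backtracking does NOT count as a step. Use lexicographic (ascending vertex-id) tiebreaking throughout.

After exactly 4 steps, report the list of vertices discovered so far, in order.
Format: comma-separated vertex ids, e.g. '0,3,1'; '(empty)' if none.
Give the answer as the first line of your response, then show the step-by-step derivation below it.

4,6,0,1

step 1: discover 4; path=4; order=4
step 2: discover 6; path=4>6; order=4,6
step 3: discover 0; path=4>6>0; order=4,6,0
step 4: discover 1; path=4>6>1; order=4,6,0,1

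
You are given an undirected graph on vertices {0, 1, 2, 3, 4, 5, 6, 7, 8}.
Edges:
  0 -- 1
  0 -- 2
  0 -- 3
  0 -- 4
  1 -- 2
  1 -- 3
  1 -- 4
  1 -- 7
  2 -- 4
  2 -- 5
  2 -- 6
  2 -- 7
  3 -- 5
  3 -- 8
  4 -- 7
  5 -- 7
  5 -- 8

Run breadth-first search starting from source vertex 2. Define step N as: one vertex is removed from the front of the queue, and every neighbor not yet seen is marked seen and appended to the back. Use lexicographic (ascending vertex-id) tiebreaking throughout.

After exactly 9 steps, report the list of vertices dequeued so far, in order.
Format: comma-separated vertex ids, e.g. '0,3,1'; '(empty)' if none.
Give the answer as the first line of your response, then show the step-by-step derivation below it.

2,0,1,4,5,6,7,3,8

step 1: dequeue 2; queue=[0,1,4,5,6,7]; order=2
step 2: dequeue 0; queue=[1,4,5,6,7,3]; order=2,0
step 3: dequeue 1; queue=[4,5,6,7,3]; order=2,0,1
step 4: dequeue 4; queue=[5,6,7,3]; order=2,0,1,4
step 5: dequeue 5; queue=[6,7,3,8]; order=2,0,1,4,5
step 6: dequeue 6; queue=[7,3,8]; order=2,0,1,4,5,6
step 7: dequeue 7; queue=[3,8]; order=2,0,1,4,5,6,7
step 8: dequeue 3; queue=[8]; order=2,0,1,4,5,6,7,3
step 9: dequeue 8; queue=[(empty)]; order=2,0,1,4,5,6,7,3,8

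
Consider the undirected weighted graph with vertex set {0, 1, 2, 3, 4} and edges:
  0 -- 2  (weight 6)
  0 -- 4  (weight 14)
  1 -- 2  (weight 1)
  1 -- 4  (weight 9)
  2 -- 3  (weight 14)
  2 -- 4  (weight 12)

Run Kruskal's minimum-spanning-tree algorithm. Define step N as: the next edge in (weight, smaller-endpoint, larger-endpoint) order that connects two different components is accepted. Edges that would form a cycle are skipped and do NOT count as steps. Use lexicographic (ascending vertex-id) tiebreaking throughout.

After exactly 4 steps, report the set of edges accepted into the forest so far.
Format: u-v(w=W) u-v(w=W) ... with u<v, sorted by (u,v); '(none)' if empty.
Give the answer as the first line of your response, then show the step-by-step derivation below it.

0-2(w=6) 1-2(w=1) 1-4(w=9) 2-3(w=14)

step 1: add edge 1-2 (w=1); MST = {1-2(w=1)}
step 2: add edge 0-2 (w=6); MST = {0-2(w=6) 1-2(w=1)}
step 3: add edge 1-4 (w=9); MST = {0-2(w=6) 1-2(w=1) 1-4(w=9)}
step 4: add edge 2-3 (w=14); MST = {0-2(w=6) 1-2(w=1) 1-4(w=9) 2-3(w=14)}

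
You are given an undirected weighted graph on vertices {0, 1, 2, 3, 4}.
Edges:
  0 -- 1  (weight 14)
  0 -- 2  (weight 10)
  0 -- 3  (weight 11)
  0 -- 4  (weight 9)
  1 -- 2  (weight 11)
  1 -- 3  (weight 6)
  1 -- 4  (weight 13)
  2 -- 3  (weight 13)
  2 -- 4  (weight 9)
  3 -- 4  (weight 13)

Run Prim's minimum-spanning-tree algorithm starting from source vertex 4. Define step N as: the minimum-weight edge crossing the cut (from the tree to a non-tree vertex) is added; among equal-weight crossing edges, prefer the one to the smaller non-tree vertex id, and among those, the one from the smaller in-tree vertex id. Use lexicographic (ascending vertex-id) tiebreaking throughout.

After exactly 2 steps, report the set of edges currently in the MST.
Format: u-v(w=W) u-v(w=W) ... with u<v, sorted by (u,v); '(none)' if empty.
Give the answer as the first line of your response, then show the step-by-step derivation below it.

0-4(w=9) 2-4(w=9)

step 1: add edge 0-4 (w=9); MST = {0-4(w=9)}
step 2: add edge 2-4 (w=9); MST = {0-4(w=9) 2-4(w=9)}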